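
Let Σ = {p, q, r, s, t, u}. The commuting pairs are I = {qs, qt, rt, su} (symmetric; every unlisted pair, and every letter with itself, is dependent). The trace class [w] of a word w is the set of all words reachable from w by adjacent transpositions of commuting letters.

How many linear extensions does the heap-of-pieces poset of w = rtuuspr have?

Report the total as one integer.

6

0(r) covers ∅
1(t) covers ∅
2(u) covers 0:r, 1:t
3(u) covers 2:u
4(s) covers 0:r, 1:t
5(p) covers 3:u, 4:s
6(r) covers 5:p
floor of heap: 0:r, 1:t
completions by unplaced set U, small U first (add the entries for U minus each lowest piece of U):
  |U|=1: {6}:1
  |U|=2: {5,6}:1
  |U|=3: {3,5,6}:1  {4,5,6}:1
  |U|=4: {2,3,5,6}:1  {3,4,5,6}:2
  |U|=5: {2,3,4,5,6}:3
  start at 0(r): 3
  start at 1(t): 3
sum over floor = 6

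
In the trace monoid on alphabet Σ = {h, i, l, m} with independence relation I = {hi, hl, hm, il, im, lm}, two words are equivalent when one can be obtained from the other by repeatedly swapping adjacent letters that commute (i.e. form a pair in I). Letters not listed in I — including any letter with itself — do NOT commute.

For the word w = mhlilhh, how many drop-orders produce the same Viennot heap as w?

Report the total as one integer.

0(m) covers ∅
1(h) covers ∅
2(l) covers ∅
3(i) covers ∅
4(l) covers 2:l
5(h) covers 1:h
6(h) covers 5:h
floor of heap: 0:m, 1:h, 2:l, 3:i
completions by unplaced set U, small U first (add the entries for U minus each lowest piece of U):
  |U|=1: {0}:1  {3}:1  {4}:1  {6}:1
  |U|=2: {0,3}:2  {0,4}:2  {0,6}:2  {2,4}:1  {3,4}:2  {3,6}:2  {4,6}:2  {5,6}:1
  |U|=3: {0,2,4}:3  {0,3,4}:6  {0,3,6}:6  {0,4,6}:6  {0,5,6}:3  {1,5,6}:1  {2,3,4}:3  {2,4,6}:3  {3,4,6}:6  {3,5,6}:3  {4,5,6}:3
  |U|=4: {0,1,5,6}:4  {0,2,3,4}:12  {0,2,4,6}:12  {0,3,4,6}:24  {0,3,5,6}:12  {0,4,5,6}:12  {1,3,5,6}:4  {1,4,5,6}:4  {2,3,4,6}:12  {2,4,5,6}:6  {3,4,5,6}:12
  |U|=5: {0,1,3,5,6}:20  {0,1,4,5,6}:20  {0,2,3,4,6}:60  {0,2,4,5,6}:30  {0,3,4,5,6}:60  {1,2,4,5,6}:10  {1,3,4,5,6}:20  {2,3,4,5,6}:30
  start at 0(m): 60
  start at 1(h): 180
  start at 2(l): 120
  start at 3(i): 60
sum over floor = 420

420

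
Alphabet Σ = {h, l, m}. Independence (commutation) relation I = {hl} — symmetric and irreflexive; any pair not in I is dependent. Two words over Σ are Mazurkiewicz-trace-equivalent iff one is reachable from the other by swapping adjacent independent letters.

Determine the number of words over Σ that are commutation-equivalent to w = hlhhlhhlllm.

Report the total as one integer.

252

0(h) covers ∅
1(l) covers ∅
2(h) covers 0:h
3(h) covers 2:h
4(l) covers 1:l
5(h) covers 3:h
6(h) covers 5:h
7(l) covers 4:l
8(l) covers 7:l
9(l) covers 8:l
10(m) covers 6:h, 9:l
floor of heap: 0:h, 1:l
completions by unplaced set U, small U first (add the entries for U minus each lowest piece of U):
  |U|=1: {10}:1
  |U|=2: {6,10}:1  {9,10}:1
  |U|=3: {5,6,10}:1  {6,9,10}:2  {8,9,10}:1
  |U|=4: {3,5,6,10}:1  {5,6,9,10}:3  {6,8,9,10}:3  {7,8,9,10}:1
  |U|=5: {2,3,5,6,10}:1  {3,5,6,9,10}:4  {4,7,8,9,10}:1  {5,6,8,9,10}:6  {6,7,8,9,10}:4
  |U|=6: {0,2,3,5,6,10}:1  {1,4,7,8,9,10}:1  {2,3,5,6,9,10}:5  {3,5,6,8,9,10}:10  {4,6,7,8,9,10}:5  {5,6,7,8,9,10}:10
  |U|=7: {0,2,3,5,6,9,10}:6  {1,4,6,7,8,9,10}:6  {2,3,5,6,8,9,10}:15  {3,5,6,7,8,9,10}:20  {4,5,6,7,8,9,10}:15
  |U|=8: {0,2,3,5,6,8,9,10}:21  {1,4,5,6,7,8,9,10}:21  {2,3,5,6,7,8,9,10}:35  {3,4,5,6,7,8,9,10}:35
  |U|=9: {0,2,3,5,6,7,8,9,10}:56  {1,3,4,5,6,7,8,9,10}:56  {2,3,4,5,6,7,8,9,10}:70
  start at 0(h): 126
  start at 1(l): 126
sum over floor = 252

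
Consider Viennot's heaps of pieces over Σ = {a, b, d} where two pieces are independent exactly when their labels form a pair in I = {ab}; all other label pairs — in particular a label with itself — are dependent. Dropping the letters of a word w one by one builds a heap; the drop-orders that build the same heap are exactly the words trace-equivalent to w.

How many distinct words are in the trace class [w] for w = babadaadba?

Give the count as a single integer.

12

piece 0:b — minimal
piece 1:a — minimal
piece 2:b rests on {0:b}
piece 3:a rests on {1:a}
piece 4:d rests on {2:b, 3:a}
piece 5:a rests on {4:d}
piece 6:a rests on {5:a}
piece 7:d rests on {6:a}
piece 8:b rests on {7:d}
piece 9:a rests on {7:d}
minimal pieces: {0:b, 1:a}
ways to finish when only these pieces remain (= sum over removing one remaining piece with nothing left below it):
  1 left: {8}→1  {9}→1
  2 left: {8,9}→2
  3 left: {7,8,9}→2
  4 left: {6,7,8,9}→2
  5 left: {5,6,7,8,9}→2
  6 left: {4,5,6,7,8,9}→2
  7 left: {2,4,5,6,7,8,9}→2  {3,4,5,6,7,8,9}→2
  8 left: {0,2,4,5,6,7,8,9}→2  {1,3,4,5,6,7,8,9}→2  {2,3,4,5,6,7,8,9}→4
  placing 0:b first → 6 extensions
  placing 1:a first → 6 extensions
total linear extensions = 12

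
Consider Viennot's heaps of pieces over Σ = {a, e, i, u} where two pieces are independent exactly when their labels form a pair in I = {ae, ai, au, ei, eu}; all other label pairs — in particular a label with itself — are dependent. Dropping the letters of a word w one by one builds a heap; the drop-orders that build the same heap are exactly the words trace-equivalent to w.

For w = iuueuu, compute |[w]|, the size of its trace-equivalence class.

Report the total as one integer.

6

0(i) covers ∅
1(u) covers 0:i
2(u) covers 1:u
3(e) covers ∅
4(u) covers 2:u
5(u) covers 4:u
floor of heap: 0:i, 3:e
completions by unplaced set U, small U first (add the entries for U minus each lowest piece of U):
  |U|=1: {3}:1  {5}:1
  |U|=2: {3,5}:2  {4,5}:1
  |U|=3: {2,4,5}:1  {3,4,5}:3
  |U|=4: {1,2,4,5}:1  {2,3,4,5}:4
  start at 0(i): 5
  start at 3(e): 1
sum over floor = 6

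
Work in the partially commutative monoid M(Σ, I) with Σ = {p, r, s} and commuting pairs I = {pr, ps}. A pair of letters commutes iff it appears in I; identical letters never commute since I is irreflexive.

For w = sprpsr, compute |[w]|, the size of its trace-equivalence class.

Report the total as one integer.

15

#0=s has no predecessor
#1=p has no predecessor
#2=r depends on [0:s]
#3=p depends on [1:p]
#4=s depends on [2:r]
#5=r depends on [4:s]
sources: [0:s, 1:p]
N(rest) = Σ N(rest − s) over sources s of rest; N(one piece) = 1:
  size 1 → [3]=1  [5]=1
  size 2 → [1,3]=1  [3,5]=2  [4,5]=1
  size 3 → [1,3,5]=3  [2,4,5]=1  [3,4,5]=3
  size 4 → [0,2,4,5]=1  [1,3,4,5]=6  [2,3,4,5]=4
  first=0(s) contributes 10
  first=1(p) contributes 5
|[w]| = 15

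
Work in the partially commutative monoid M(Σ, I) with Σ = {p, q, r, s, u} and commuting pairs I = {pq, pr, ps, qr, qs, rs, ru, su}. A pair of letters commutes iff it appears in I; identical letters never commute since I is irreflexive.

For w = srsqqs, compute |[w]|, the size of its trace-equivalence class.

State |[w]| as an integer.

60

0(s) covers ∅
1(r) covers ∅
2(s) covers 0:s
3(q) covers ∅
4(q) covers 3:q
5(s) covers 2:s
floor of heap: 0:s, 1:r, 3:q
completions by unplaced set U, small U first (add the entries for U minus each lowest piece of U):
  |U|=1: {1}:1  {4}:1  {5}:1
  |U|=2: {1,4}:2  {1,5}:2  {2,5}:1  {3,4}:1  {4,5}:2
  |U|=3: {0,2,5}:1  {1,2,5}:3  {1,3,4}:3  {1,4,5}:6  {2,4,5}:3  {3,4,5}:3
  |U|=4: {0,1,2,5}:4  {0,2,4,5}:4  {1,2,4,5}:12  {1,3,4,5}:12  {2,3,4,5}:6
  start at 0(s): 30
  start at 1(r): 10
  start at 3(q): 20
sum over floor = 60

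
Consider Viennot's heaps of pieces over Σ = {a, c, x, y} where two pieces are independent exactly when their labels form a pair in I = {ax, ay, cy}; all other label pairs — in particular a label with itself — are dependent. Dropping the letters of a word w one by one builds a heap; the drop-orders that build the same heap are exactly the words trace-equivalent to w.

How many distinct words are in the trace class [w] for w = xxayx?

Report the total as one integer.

5

0(x) covers ∅
1(x) covers 0:x
2(a) covers ∅
3(y) covers 1:x
4(x) covers 3:y
floor of heap: 0:x, 2:a
completions by unplaced set U, small U first (add the entries for U minus each lowest piece of U):
  |U|=1: {2}:1  {4}:1
  |U|=2: {2,4}:2  {3,4}:1
  |U|=3: {1,3,4}:1  {2,3,4}:3
  start at 0(x): 4
  start at 2(a): 1
sum over floor = 5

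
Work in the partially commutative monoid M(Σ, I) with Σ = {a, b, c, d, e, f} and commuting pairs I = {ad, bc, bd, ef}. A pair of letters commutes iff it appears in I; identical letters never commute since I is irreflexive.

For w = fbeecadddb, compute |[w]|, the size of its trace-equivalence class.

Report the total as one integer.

drop 0:f onto floor
drop 1:b onto {0:f}
drop 2:e onto {1:b}
drop 3:e onto {2:e}
drop 4:c onto {3:e}
drop 5:a onto {4:c}
drop 6:d onto {4:c}
drop 7:d onto {6:d}
drop 8:d onto {7:d}
drop 9:b onto {5:a}
ground layer = {0:f}
drop-orders for the pieces not yet dropped (sum over which currently-grounded one goes next):
  1 to go: {8} 1  {9} 1
  2 to go: {5,9} 1  {7,8} 1  {8,9} 2
  3 to go: {5,8,9} 3  {6,7,8} 1  {7,8,9} 3
  4 to go: {5,7,8,9} 6  {6,7,8,9} 4
  5 to go: {5,6,7,8,9} 10
  6 to go: {4,5,6,7,8,9} 10
  7 to go: {3,4,5,6,7,8,9} 10
  8 to go: {2,3,4,5,6,7,8,9} 10
  if 0:f drops first: 10 orders

10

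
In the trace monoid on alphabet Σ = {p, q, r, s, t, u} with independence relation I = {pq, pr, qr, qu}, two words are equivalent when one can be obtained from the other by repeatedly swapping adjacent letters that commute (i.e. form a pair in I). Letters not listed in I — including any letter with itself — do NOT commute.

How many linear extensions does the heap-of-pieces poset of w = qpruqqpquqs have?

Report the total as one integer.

0(q) covers ∅
1(p) covers ∅
2(r) covers ∅
3(u) covers 1:p, 2:r
4(q) covers 0:q
5(q) covers 4:q
6(p) covers 3:u
7(q) covers 5:q
8(u) covers 6:p
9(q) covers 7:q
10(s) covers 8:u, 9:q
floor of heap: 0:q, 1:p, 2:r
completions by unplaced set U, small U first (add the entries for U minus each lowest piece of U):
  |U|=1: {10}:1
  |U|=2: {8,10}:1  {9,10}:1
  |U|=3: {6,8,10}:1  {7,9,10}:1  {8,9,10}:2
  |U|=4: {3,6,8,10}:1  {5,7,9,10}:1  {6,8,9,10}:3  {7,8,9,10}:3
  |U|=5: {1,3,6,8,10}:1  {2,3,6,8,10}:1  {3,6,8,9,10}:4  {4,5,7,9,10}:1  {5,7,8,9,10}:4  {6,7,8,9,10}:6
  |U|=6: {0,4,5,7,9,10}:1  {1,2,3,6,8,10}:2  {1,3,6,8,9,10}:5  {2,3,6,8,9,10}:5  {3,6,7,8,9,10}:10  {4,5,7,8,9,10}:5  {5,6,7,8,9,10}:10
  |U|=7: {0,4,5,7,8,9,10}:6  {1,2,3,6,8,9,10}:12  {1,3,6,7,8,9,10}:15  {2,3,6,7,8,9,10}:15  {3,5,6,7,8,9,10}:20  {4,5,6,7,8,9,10}:15
  |U|=8: {0,4,5,6,7,8,9,10}:21  {1,2,3,6,7,8,9,10}:42  {1,3,5,6,7,8,9,10}:35  {2,3,5,6,7,8,9,10}:35  {3,4,5,6,7,8,9,10}:35
  |U|=9: {0,3,4,5,6,7,8,9,10}:56  {1,2,3,5,6,7,8,9,10}:112  {1,3,4,5,6,7,8,9,10}:70  {2,3,4,5,6,7,8,9,10}:70
  start at 0(q): 252
  start at 1(p): 126
  start at 2(r): 126
sum over floor = 504

504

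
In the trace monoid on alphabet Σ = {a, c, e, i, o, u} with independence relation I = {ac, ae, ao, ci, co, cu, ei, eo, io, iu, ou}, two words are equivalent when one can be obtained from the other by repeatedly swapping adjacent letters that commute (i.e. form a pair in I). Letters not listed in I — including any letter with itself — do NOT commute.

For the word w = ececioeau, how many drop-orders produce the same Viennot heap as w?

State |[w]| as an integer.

189

0(e) covers ∅
1(c) covers 0:e
2(e) covers 1:c
3(c) covers 2:e
4(i) covers ∅
5(o) covers ∅
6(e) covers 3:c
7(a) covers 4:i
8(u) covers 6:e, 7:a
floor of heap: 0:e, 4:i, 5:o
completions by unplaced set U, small U first (add the entries for U minus each lowest piece of U):
  |U|=1: {5}:1  {8}:1
  |U|=2: {5,8}:2  {6,8}:1  {7,8}:1
  |U|=3: {3,6,8}:1  {4,7,8}:1  {5,6,8}:3  {5,7,8}:3  {6,7,8}:2
  |U|=4: {2,3,6,8}:1  {3,5,6,8}:4  {3,6,7,8}:3  {4,5,7,8}:4  {4,6,7,8}:3  {5,6,7,8}:8
  |U|=5: {1,2,3,6,8}:1  {2,3,5,6,8}:5  {2,3,6,7,8}:4  {3,4,6,7,8}:6  {3,5,6,7,8}:15  {4,5,6,7,8}:15
  |U|=6: {0,1,2,3,6,8}:1  {1,2,3,5,6,8}:6  {1,2,3,6,7,8}:5  {2,3,4,6,7,8}:10  {2,3,5,6,7,8}:24  {3,4,5,6,7,8}:36
  |U|=7: {0,1,2,3,5,6,8}:7  {0,1,2,3,6,7,8}:6  {1,2,3,4,6,7,8}:15  {1,2,3,5,6,7,8}:35  {2,3,4,5,6,7,8}:70
  start at 0(e): 120
  start at 4(i): 48
  start at 5(o): 21
sum over floor = 189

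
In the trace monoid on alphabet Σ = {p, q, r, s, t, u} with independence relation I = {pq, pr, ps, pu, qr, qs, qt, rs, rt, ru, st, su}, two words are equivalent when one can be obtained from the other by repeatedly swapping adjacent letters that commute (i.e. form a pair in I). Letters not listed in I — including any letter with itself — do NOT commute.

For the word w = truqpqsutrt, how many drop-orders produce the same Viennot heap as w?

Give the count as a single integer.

#0=t has no predecessor
#1=r has no predecessor
#2=u depends on [0:t]
#3=q depends on [2:u]
#4=p depends on [0:t]
#5=q depends on [3:q]
#6=s has no predecessor
#7=u depends on [5:q]
#8=t depends on [4:p, 7:u]
#9=r depends on [1:r]
#10=t depends on [8:t]
sources: [0:t, 1:r, 6:s]
N(rest) = Σ N(rest − s) over sources s of rest; N(one piece) = 1:
  size 1 → [6]=1  [9]=1  [10]=1
  size 2 → [1,9]=1  [6,9]=2  [6,10]=2  [8,10]=1  [9,10]=2
  size 3 → [1,6,9]=3  [1,9,10]=3  [4,8,10]=1  [6,8,10]=3  [6,9,10]=6  [7,8,10]=1  [8,9,10]=3
  size 4 → [1,6,9,10]=12  [1,8,9,10]=6  [4,6,8,10]=4  [4,7,8,10]=2  [4,8,9,10]=4  [5,7,8,10]=1  [6,7,8,10]=4  [6,8,9,10]=12  [7,8,9,10]=4
  size 5 → [1,4,8,9,10]=10  [1,6,8,9,10]=30  [1,7,8,9,10]=10  [3,5,7,8,10]=1  [4,5,7,8,10]=3  [4,6,7,8,10]=10  [4,6,8,9,10]=20  [4,7,8,9,10]=10  [5,6,7,8,10]=5  [5,7,8,9,10]=5  [6,7,8,9,10]=20
  size 6 → [1,4,6,8,9,10]=60  [1,4,7,8,9,10]=30  [1,5,7,8,9,10]=15  [1,6,7,8,9,10]=60  [2,3,5,7,8,10]=1  [3,4,5,7,8,10]=4  [3,5,6,7,8,10]=6  [3,5,7,8,9,10]=6  [4,5,6,7,8,10]=18  [4,5,7,8,9,10]=18  [4,6,7,8,9,10]=60  [5,6,7,8,9,10]=30
  size 7 → [1,3,5,7,8,9,10]=21  [1,4,5,7,8,9,10]=63  [1,4,6,7,8,9,10]=210  [1,5,6,7,8,9,10]=105  [2,3,4,5,7,8,10]=5  [2,3,5,6,7,8,10]=7  [2,3,5,7,8,9,10]=7  [3,4,5,6,7,8,10]=28  [3,4,5,7,8,9,10]=28  [3,5,6,7,8,9,10]=42  [4,5,6,7,8,9,10]=126
  size 8 → [0,2,3,4,5,7,8,10]=5  [1,2,3,5,7,8,9,10]=28  [1,3,4,5,7,8,9,10]=112  [1,3,5,6,7,8,9,10]=168  [1,4,5,6,7,8,9,10]=504  [2,3,4,5,6,7,8,10]=40  [2,3,4,5,7,8,9,10]=40  [2,3,5,6,7,8,9,10]=56  [3,4,5,6,7,8,9,10]=224
  size 9 → [0,2,3,4,5,6,7,8,10]=45  [0,2,3,4,5,7,8,9,10]=45  [1,2,3,4,5,7,8,9,10]=180  [1,2,3,5,6,7,8,9,10]=252  [1,3,4,5,6,7,8,9,10]=1008  [2,3,4,5,6,7,8,9,10]=360
  first=0(t) contributes 1800
  first=1(r) contributes 450
  first=6(s) contributes 225
|[w]| = 2475

2475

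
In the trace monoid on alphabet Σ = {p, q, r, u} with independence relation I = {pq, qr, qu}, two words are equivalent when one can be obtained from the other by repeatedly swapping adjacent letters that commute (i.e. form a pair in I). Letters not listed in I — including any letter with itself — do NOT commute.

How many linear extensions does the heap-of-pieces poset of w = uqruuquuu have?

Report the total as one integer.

0(u) covers ∅
1(q) covers ∅
2(r) covers 0:u
3(u) covers 2:r
4(u) covers 3:u
5(q) covers 1:q
6(u) covers 4:u
7(u) covers 6:u
8(u) covers 7:u
floor of heap: 0:u, 1:q
completions by unplaced set U, small U first (add the entries for U minus each lowest piece of U):
  |U|=1: {5}:1  {8}:1
  |U|=2: {1,5}:1  {5,8}:2  {7,8}:1
  |U|=3: {1,5,8}:3  {5,7,8}:3  {6,7,8}:1
  |U|=4: {1,5,7,8}:6  {4,6,7,8}:1  {5,6,7,8}:4
  |U|=5: {1,5,6,7,8}:10  {3,4,6,7,8}:1  {4,5,6,7,8}:5
  |U|=6: {1,4,5,6,7,8}:15  {2,3,4,6,7,8}:1  {3,4,5,6,7,8}:6
  |U|=7: {0,2,3,4,6,7,8}:1  {1,3,4,5,6,7,8}:21  {2,3,4,5,6,7,8}:7
  start at 0(u): 28
  start at 1(q): 8
sum over floor = 36

36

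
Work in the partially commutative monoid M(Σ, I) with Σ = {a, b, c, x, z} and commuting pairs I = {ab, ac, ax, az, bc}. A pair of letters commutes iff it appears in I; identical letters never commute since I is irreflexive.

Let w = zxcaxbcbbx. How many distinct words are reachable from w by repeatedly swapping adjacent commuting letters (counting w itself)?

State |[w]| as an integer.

40

0(z) covers ∅
1(x) covers 0:z
2(c) covers 1:x
3(a) covers ∅
4(x) covers 2:c
5(b) covers 4:x
6(c) covers 4:x
7(b) covers 5:b
8(b) covers 7:b
9(x) covers 6:c, 8:b
floor of heap: 0:z, 3:a
completions by unplaced set U, small U first (add the entries for U minus each lowest piece of U):
  |U|=1: {3}:1  {9}:1
  |U|=2: {3,9}:2  {6,9}:1  {8,9}:1
  |U|=3: {3,6,9}:3  {3,8,9}:3  {6,8,9}:2  {7,8,9}:1
  |U|=4: {3,6,8,9}:8  {3,7,8,9}:4  {5,7,8,9}:1  {6,7,8,9}:3
  |U|=5: {3,5,7,8,9}:5  {3,6,7,8,9}:15  {5,6,7,8,9}:4
  |U|=6: {3,5,6,7,8,9}:24  {4,5,6,7,8,9}:4
  |U|=7: {2,4,5,6,7,8,9}:4  {3,4,5,6,7,8,9}:28
  |U|=8: {1,2,4,5,6,7,8,9}:4  {2,3,4,5,6,7,8,9}:32
  start at 0(z): 36
  start at 3(a): 4
sum over floor = 40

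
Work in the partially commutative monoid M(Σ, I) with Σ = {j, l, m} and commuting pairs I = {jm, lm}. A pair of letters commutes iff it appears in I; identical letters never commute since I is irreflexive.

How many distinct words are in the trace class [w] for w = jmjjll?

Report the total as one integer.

6

piece 0:j — minimal
piece 1:m — minimal
piece 2:j rests on {0:j}
piece 3:j rests on {2:j}
piece 4:l rests on {3:j}
piece 5:l rests on {4:l}
minimal pieces: {0:j, 1:m}
ways to finish when only these pieces remain (= sum over removing one remaining piece with nothing left below it):
  1 left: {1}→1  {5}→1
  2 left: {1,5}→2  {4,5}→1
  3 left: {1,4,5}→3  {3,4,5}→1
  4 left: {1,3,4,5}→4  {2,3,4,5}→1
  placing 0:j first → 5 extensions
  placing 1:m first → 1 extensions
total linear extensions = 6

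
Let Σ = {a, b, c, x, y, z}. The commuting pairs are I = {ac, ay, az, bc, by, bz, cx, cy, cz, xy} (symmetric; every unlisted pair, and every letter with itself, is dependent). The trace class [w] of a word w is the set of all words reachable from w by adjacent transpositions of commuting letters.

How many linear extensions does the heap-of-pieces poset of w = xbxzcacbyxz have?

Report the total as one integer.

0(x) covers ∅
1(b) covers 0:x
2(x) covers 1:b
3(z) covers 2:x
4(c) covers ∅
5(a) covers 2:x
6(c) covers 4:c
7(b) covers 5:a
8(y) covers 3:z
9(x) covers 3:z, 7:b
10(z) covers 8:y, 9:x
floor of heap: 0:x, 4:c
completions by unplaced set U, small U first (add the entries for U minus each lowest piece of U):
  |U|=1: {6}:1  {10}:1
  |U|=2: {4,6}:1  {6,10}:2  {8,10}:1  {9,10}:1
  |U|=3: {4,6,10}:3  {6,8,10}:3  {6,9,10}:3  {7,9,10}:1  {8,9,10}:2
  |U|=4: {3,8,9,10}:2  {4,6,8,10}:6  {4,6,9,10}:6  {5,7,9,10}:1  {6,7,9,10}:4  {6,8,9,10}:8  {7,8,9,10}:3
  |U|=5: {3,6,8,9,10}:10  {3,7,8,9,10}:5  {4,6,7,9,10}:10  {4,6,8,9,10}:20  {5,6,7,9,10}:5  {5,7,8,9,10}:4  {6,7,8,9,10}:15
  |U|=6: {3,4,6,8,9,10}:30  {3,5,7,8,9,10}:9  {3,6,7,8,9,10}:30  {4,5,6,7,9,10}:15  {4,6,7,8,9,10}:45  {5,6,7,8,9,10}:24
  |U|=7: {2,3,5,7,8,9,10}:9  {3,4,6,7,8,9,10}:105  {3,5,6,7,8,9,10}:63  {4,5,6,7,8,9,10}:84
  |U|=8: {1,2,3,5,7,8,9,10}:9  {2,3,5,6,7,8,9,10}:72  {3,4,5,6,7,8,9,10}:252
  |U|=9: {0,1,2,3,5,7,8,9,10}:9  {1,2,3,5,6,7,8,9,10}:81  {2,3,4,5,6,7,8,9,10}:324
  start at 0(x): 405
  start at 4(c): 90
sum over floor = 495

495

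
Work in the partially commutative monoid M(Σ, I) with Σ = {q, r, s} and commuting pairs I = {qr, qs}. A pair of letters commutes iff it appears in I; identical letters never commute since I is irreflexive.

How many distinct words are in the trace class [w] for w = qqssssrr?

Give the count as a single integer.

#0=q has no predecessor
#1=q depends on [0:q]
#2=s has no predecessor
#3=s depends on [2:s]
#4=s depends on [3:s]
#5=s depends on [4:s]
#6=r depends on [5:s]
#7=r depends on [6:r]
sources: [0:q, 2:s]
N(rest) = Σ N(rest − s) over sources s of rest; N(one piece) = 1:
  size 1 → [1]=1  [7]=1
  size 2 → [0,1]=1  [1,7]=2  [6,7]=1
  size 3 → [0,1,7]=3  [1,6,7]=3  [5,6,7]=1
  size 4 → [0,1,6,7]=6  [1,5,6,7]=4  [4,5,6,7]=1
  size 5 → [0,1,5,6,7]=10  [1,4,5,6,7]=5  [3,4,5,6,7]=1
  size 6 → [0,1,4,5,6,7]=15  [1,3,4,5,6,7]=6  [2,3,4,5,6,7]=1
  first=0(q) contributes 7
  first=2(s) contributes 21
|[w]| = 28

28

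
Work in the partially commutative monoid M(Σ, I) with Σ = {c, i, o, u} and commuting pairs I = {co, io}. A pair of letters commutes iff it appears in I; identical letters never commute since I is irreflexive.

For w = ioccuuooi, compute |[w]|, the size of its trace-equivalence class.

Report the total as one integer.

12

drop 0:i onto floor
drop 1:o onto floor
drop 2:c onto {0:i}
drop 3:c onto {2:c}
drop 4:u onto {1:o, 3:c}
drop 5:u onto {4:u}
drop 6:o onto {5:u}
drop 7:o onto {6:o}
drop 8:i onto {5:u}
ground layer = {0:i, 1:o}
drop-orders for the pieces not yet dropped (sum over which currently-grounded one goes next):
  1 to go: {7} 1  {8} 1
  2 to go: {6,7} 1  {7,8} 2
  3 to go: {6,7,8} 3
  4 to go: {5,6,7,8} 3
  5 to go: {4,5,6,7,8} 3
  6 to go: {1,4,5,6,7,8} 3  {3,4,5,6,7,8} 3
  7 to go: {1,3,4,5,6,7,8} 6  {2,3,4,5,6,7,8} 3
  if 0:i drops first: 9 orders
  if 1:o drops first: 3 orders
heap linearizations: 12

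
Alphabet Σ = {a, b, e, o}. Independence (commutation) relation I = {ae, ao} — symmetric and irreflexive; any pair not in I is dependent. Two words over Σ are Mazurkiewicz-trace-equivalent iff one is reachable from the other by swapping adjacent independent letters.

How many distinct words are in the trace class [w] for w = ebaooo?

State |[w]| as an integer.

4

piece 0:e — minimal
piece 1:b rests on {0:e}
piece 2:a rests on {1:b}
piece 3:o rests on {1:b}
piece 4:o rests on {3:o}
piece 5:o rests on {4:o}
minimal pieces: {0:e}
ways to finish when only these pieces remain (= sum over removing one remaining piece with nothing left below it):
  1 left: {2}→1  {5}→1
  2 left: {2,5}→2  {4,5}→1
  3 left: {2,4,5}→3  {3,4,5}→1
  4 left: {2,3,4,5}→4
  placing 0:e first → 4 extensions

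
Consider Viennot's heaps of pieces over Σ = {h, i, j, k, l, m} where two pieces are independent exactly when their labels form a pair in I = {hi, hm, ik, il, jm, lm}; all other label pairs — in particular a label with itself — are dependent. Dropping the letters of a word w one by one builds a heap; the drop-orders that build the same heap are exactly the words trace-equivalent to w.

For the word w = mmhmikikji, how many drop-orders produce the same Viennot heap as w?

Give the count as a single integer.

28

piece 0:m — minimal
piece 1:m rests on {0:m}
piece 2:h — minimal
piece 3:m rests on {1:m}
piece 4:i rests on {3:m}
piece 5:k rests on {2:h, 3:m}
piece 6:i rests on {4:i}
piece 7:k rests on {5:k}
piece 8:j rests on {6:i, 7:k}
piece 9:i rests on {8:j}
minimal pieces: {0:m, 2:h}
ways to finish when only these pieces remain (= sum over removing one remaining piece with nothing left below it):
  1 left: {9}→1
  2 left: {8,9}→1
  3 left: {6,8,9}→1  {7,8,9}→1
  4 left: {4,6,8,9}→1  {5,7,8,9}→1  {6,7,8,9}→2
  5 left: {2,5,7,8,9}→1  {4,6,7,8,9}→3  {5,6,7,8,9}→3
  6 left: {2,5,6,7,8,9}→4  {4,5,6,7,8,9}→6
  7 left: {2,4,5,6,7,8,9}→10  {3,4,5,6,7,8,9}→6
  8 left: {1,3,4,5,6,7,8,9}→6  {2,3,4,5,6,7,8,9}→16
  placing 0:m first → 22 extensions
  placing 2:h first → 6 extensions
total linear extensions = 28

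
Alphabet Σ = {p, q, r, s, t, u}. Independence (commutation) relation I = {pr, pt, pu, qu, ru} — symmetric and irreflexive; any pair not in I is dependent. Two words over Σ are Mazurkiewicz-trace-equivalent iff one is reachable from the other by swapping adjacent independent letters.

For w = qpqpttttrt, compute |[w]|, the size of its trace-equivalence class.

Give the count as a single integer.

drop 0:q onto floor
drop 1:p onto {0:q}
drop 2:q onto {1:p}
drop 3:p onto {2:q}
drop 4:t onto {2:q}
drop 5:t onto {4:t}
drop 6:t onto {5:t}
drop 7:t onto {6:t}
drop 8:r onto {7:t}
drop 9:t onto {8:r}
ground layer = {0:q}
drop-orders for the pieces not yet dropped (sum over which currently-grounded one goes next):
  1 to go: {3} 1  {9} 1
  2 to go: {3,9} 2  {8,9} 1
  3 to go: {3,8,9} 3  {7,8,9} 1
  4 to go: {3,7,8,9} 4  {6,7,8,9} 1
  5 to go: {3,6,7,8,9} 5  {5,6,7,8,9} 1
  6 to go: {3,5,6,7,8,9} 6  {4,5,6,7,8,9} 1
  7 to go: {3,4,5,6,7,8,9} 7
  8 to go: {2,3,4,5,6,7,8,9} 7
  if 0:q drops first: 7 orders

7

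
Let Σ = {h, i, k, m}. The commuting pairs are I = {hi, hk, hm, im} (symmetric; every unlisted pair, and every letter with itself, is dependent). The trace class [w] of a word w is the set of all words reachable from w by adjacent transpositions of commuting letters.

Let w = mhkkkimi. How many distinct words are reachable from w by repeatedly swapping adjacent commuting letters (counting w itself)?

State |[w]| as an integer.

24

0(m) covers ∅
1(h) covers ∅
2(k) covers 0:m
3(k) covers 2:k
4(k) covers 3:k
5(i) covers 4:k
6(m) covers 4:k
7(i) covers 5:i
floor of heap: 0:m, 1:h
completions by unplaced set U, small U first (add the entries for U minus each lowest piece of U):
  |U|=1: {1}:1  {6}:1  {7}:1
  |U|=2: {1,6}:2  {1,7}:2  {5,7}:1  {6,7}:2
  |U|=3: {1,5,7}:3  {1,6,7}:6  {5,6,7}:3
  |U|=4: {1,5,6,7}:12  {4,5,6,7}:3
  |U|=5: {1,4,5,6,7}:15  {3,4,5,6,7}:3
  |U|=6: {1,3,4,5,6,7}:18  {2,3,4,5,6,7}:3
  start at 0(m): 21
  start at 1(h): 3
sum over floor = 24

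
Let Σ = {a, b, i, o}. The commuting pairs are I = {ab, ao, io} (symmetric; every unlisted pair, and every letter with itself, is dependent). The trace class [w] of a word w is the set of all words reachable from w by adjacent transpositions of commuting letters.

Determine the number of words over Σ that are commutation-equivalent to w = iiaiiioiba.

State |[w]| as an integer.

0(i) covers ∅
1(i) covers 0:i
2(a) covers 1:i
3(i) covers 2:a
4(i) covers 3:i
5(i) covers 4:i
6(o) covers ∅
7(i) covers 5:i
8(b) covers 6:o, 7:i
9(a) covers 7:i
floor of heap: 0:i, 6:o
completions by unplaced set U, small U first (add the entries for U minus each lowest piece of U):
  |U|=1: {8}:1  {9}:1
  |U|=2: {6,8}:1  {8,9}:2
  |U|=3: {6,8,9}:3  {7,8,9}:2
  |U|=4: {5,7,8,9}:2  {6,7,8,9}:5
  |U|=5: {4,5,7,8,9}:2  {5,6,7,8,9}:7
  |U|=6: {3,4,5,7,8,9}:2  {4,5,6,7,8,9}:9
  |U|=7: {2,3,4,5,7,8,9}:2  {3,4,5,6,7,8,9}:11
  |U|=8: {1,2,3,4,5,7,8,9}:2  {2,3,4,5,6,7,8,9}:13
  start at 0(i): 15
  start at 6(o): 2
sum over floor = 17

17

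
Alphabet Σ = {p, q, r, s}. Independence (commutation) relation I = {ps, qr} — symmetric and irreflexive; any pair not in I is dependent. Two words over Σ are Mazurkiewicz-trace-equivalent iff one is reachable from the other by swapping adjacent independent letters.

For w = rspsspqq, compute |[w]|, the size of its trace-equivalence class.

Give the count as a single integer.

10

piece 0:r — minimal
piece 1:s rests on {0:r}
piece 2:p rests on {0:r}
piece 3:s rests on {1:s}
piece 4:s rests on {3:s}
piece 5:p rests on {2:p}
piece 6:q rests on {4:s, 5:p}
piece 7:q rests on {6:q}
minimal pieces: {0:r}
ways to finish when only these pieces remain (= sum over removing one remaining piece with nothing left below it):
  1 left: {7}→1
  2 left: {6,7}→1
  3 left: {4,6,7}→1  {5,6,7}→1
  4 left: {2,5,6,7}→1  {3,4,6,7}→1  {4,5,6,7}→2
  5 left: {1,3,4,6,7}→1  {2,4,5,6,7}→3  {3,4,5,6,7}→3
  6 left: {1,3,4,5,6,7}→4  {2,3,4,5,6,7}→6
  placing 0:r first → 10 extensions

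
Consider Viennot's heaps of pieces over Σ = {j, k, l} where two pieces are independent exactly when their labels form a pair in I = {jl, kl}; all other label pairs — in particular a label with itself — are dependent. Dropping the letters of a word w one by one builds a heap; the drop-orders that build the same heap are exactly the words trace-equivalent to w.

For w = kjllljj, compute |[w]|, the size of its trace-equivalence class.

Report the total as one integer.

0(k) covers ∅
1(j) covers 0:k
2(l) covers ∅
3(l) covers 2:l
4(l) covers 3:l
5(j) covers 1:j
6(j) covers 5:j
floor of heap: 0:k, 2:l
completions by unplaced set U, small U first (add the entries for U minus each lowest piece of U):
  |U|=1: {4}:1  {6}:1
  |U|=2: {3,4}:1  {4,6}:2  {5,6}:1
  |U|=3: {1,5,6}:1  {2,3,4}:1  {3,4,6}:3  {4,5,6}:3
  |U|=4: {0,1,5,6}:1  {1,4,5,6}:4  {2,3,4,6}:4  {3,4,5,6}:6
  |U|=5: {0,1,4,5,6}:5  {1,3,4,5,6}:10  {2,3,4,5,6}:10
  start at 0(k): 20
  start at 2(l): 15
sum over floor = 35

35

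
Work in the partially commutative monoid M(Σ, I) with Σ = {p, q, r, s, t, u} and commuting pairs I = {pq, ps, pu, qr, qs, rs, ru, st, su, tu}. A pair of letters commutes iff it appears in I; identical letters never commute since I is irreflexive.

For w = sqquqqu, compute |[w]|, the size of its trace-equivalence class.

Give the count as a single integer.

7

piece 0:s — minimal
piece 1:q — minimal
piece 2:q rests on {1:q}
piece 3:u rests on {2:q}
piece 4:q rests on {3:u}
piece 5:q rests on {4:q}
piece 6:u rests on {5:q}
minimal pieces: {0:s, 1:q}
ways to finish when only these pieces remain (= sum over removing one remaining piece with nothing left below it):
  1 left: {0}→1  {6}→1
  2 left: {0,6}→2  {5,6}→1
  3 left: {0,5,6}→3  {4,5,6}→1
  4 left: {0,4,5,6}→4  {3,4,5,6}→1
  5 left: {0,3,4,5,6}→5  {2,3,4,5,6}→1
  placing 0:s first → 1 extensions
  placing 1:q first → 6 extensions
total linear extensions = 7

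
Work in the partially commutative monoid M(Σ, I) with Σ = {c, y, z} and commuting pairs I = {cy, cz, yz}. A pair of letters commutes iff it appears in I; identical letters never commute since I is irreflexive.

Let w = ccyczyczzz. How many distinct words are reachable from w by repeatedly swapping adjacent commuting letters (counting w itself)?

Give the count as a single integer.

3150

#0=c has no predecessor
#1=c depends on [0:c]
#2=y has no predecessor
#3=c depends on [1:c]
#4=z has no predecessor
#5=y depends on [2:y]
#6=c depends on [3:c]
#7=z depends on [4:z]
#8=z depends on [7:z]
#9=z depends on [8:z]
sources: [0:c, 2:y, 4:z]
N(rest) = Σ N(rest − s) over sources s of rest; N(one piece) = 1:
  size 1 → [5]=1  [6]=1  [9]=1
  size 2 → [2,5]=1  [3,6]=1  [5,6]=2  [5,9]=2  [6,9]=2  [8,9]=1
  size 3 → [1,3,6]=1  [2,5,6]=3  [2,5,9]=3  [3,5,6]=3  [3,6,9]=3  [5,6,9]=6  [5,8,9]=3  [6,8,9]=3  [7,8,9]=1
  size 4 → [0,1,3,6]=1  [1,3,5,6]=4  [1,3,6,9]=4  [2,3,5,6]=6  [2,5,6,9]=12  [2,5,8,9]=6  [3,5,6,9]=12  [3,6,8,9]=6  [4,7,8,9]=1  [5,6,8,9]=12  [5,7,8,9]=4  [6,7,8,9]=4
  size 5 → [0,1,3,5,6]=5  [0,1,3,6,9]=5  [1,2,3,5,6]=10  [1,3,5,6,9]=20  [1,3,6,8,9]=10  [2,3,5,6,9]=30  [2,5,6,8,9]=30  [2,5,7,8,9]=10  [3,5,6,8,9]=30  [3,6,7,8,9]=10  [4,5,7,8,9]=5  [4,6,7,8,9]=5  [5,6,7,8,9]=20
  size 6 → [0,1,2,3,5,6]=15  [0,1,3,5,6,9]=30  [0,1,3,6,8,9]=15  [1,2,3,5,6,9]=60  [1,3,5,6,8,9]=60  [1,3,6,7,8,9]=20  [2,3,5,6,8,9]=90  [2,4,5,7,8,9]=15  [2,5,6,7,8,9]=60  [3,4,6,7,8,9]=15  [3,5,6,7,8,9]=60  [4,5,6,7,8,9]=30
  size 7 → [0,1,2,3,5,6,9]=105  [0,1,3,5,6,8,9]=105  [0,1,3,6,7,8,9]=35  [1,2,3,5,6,8,9]=210  [1,3,4,6,7,8,9]=35  [1,3,5,6,7,8,9]=140  [2,3,5,6,7,8,9]=210  [2,4,5,6,7,8,9]=105  [3,4,5,6,7,8,9]=105
  size 8 → [0,1,2,3,5,6,8,9]=420  [0,1,3,4,6,7,8,9]=70  [0,1,3,5,6,7,8,9]=280  [1,2,3,5,6,7,8,9]=560  [1,3,4,5,6,7,8,9]=280  [2,3,4,5,6,7,8,9]=420
  first=0(c) contributes 1260
  first=2(y) contributes 630
  first=4(z) contributes 1260
|[w]| = 3150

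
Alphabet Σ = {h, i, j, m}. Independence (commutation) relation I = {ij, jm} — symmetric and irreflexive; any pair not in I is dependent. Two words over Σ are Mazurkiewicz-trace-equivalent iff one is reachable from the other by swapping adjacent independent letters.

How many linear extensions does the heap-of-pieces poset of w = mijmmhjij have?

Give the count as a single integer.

0(m) covers ∅
1(i) covers 0:m
2(j) covers ∅
3(m) covers 1:i
4(m) covers 3:m
5(h) covers 2:j, 4:m
6(j) covers 5:h
7(i) covers 5:h
8(j) covers 6:j
floor of heap: 0:m, 2:j
completions by unplaced set U, small U first (add the entries for U minus each lowest piece of U):
  |U|=1: {7}:1  {8}:1
  |U|=2: {6,8}:1  {7,8}:2
  |U|=3: {6,7,8}:3
  |U|=4: {5,6,7,8}:3
  |U|=5: {2,5,6,7,8}:3  {4,5,6,7,8}:3
  |U|=6: {2,4,5,6,7,8}:6  {3,4,5,6,7,8}:3
  |U|=7: {1,3,4,5,6,7,8}:3  {2,3,4,5,6,7,8}:9
  start at 0(m): 12
  start at 2(j): 3
sum over floor = 15

15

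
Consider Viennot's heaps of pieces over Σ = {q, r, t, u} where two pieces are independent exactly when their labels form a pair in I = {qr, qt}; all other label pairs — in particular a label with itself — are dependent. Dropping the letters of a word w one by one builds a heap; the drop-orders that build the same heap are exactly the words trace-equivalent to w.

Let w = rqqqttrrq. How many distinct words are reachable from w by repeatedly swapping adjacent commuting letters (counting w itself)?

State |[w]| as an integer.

drop 0:r onto floor
drop 1:q onto floor
drop 2:q onto {1:q}
drop 3:q onto {2:q}
drop 4:t onto {0:r}
drop 5:t onto {4:t}
drop 6:r onto {5:t}
drop 7:r onto {6:r}
drop 8:q onto {3:q}
ground layer = {0:r, 1:q}
drop-orders for the pieces not yet dropped (sum over which currently-grounded one goes next):
  1 to go: {7} 1  {8} 1
  2 to go: {3,8} 1  {6,7} 1  {7,8} 2
  3 to go: {2,3,8} 1  {3,7,8} 3  {5,6,7} 1  {6,7,8} 3
  4 to go: {1,2,3,8} 1  {2,3,7,8} 4  {3,6,7,8} 6  {4,5,6,7} 1  {5,6,7,8} 4
  5 to go: {0,4,5,6,7} 1  {1,2,3,7,8} 5  {2,3,6,7,8} 10  {3,5,6,7,8} 10  {4,5,6,7,8} 5
  6 to go: {0,4,5,6,7,8} 6  {1,2,3,6,7,8} 15  {2,3,5,6,7,8} 20  {3,4,5,6,7,8} 15
  7 to go: {0,3,4,5,6,7,8} 21  {1,2,3,5,6,7,8} 35  {2,3,4,5,6,7,8} 35
  if 0:r drops first: 70 orders
  if 1:q drops first: 56 orders
heap linearizations: 126

126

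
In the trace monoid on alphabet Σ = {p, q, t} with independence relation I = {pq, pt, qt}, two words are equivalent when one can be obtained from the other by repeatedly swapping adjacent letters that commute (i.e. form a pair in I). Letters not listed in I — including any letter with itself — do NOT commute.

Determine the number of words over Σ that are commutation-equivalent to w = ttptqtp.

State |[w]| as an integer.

#0=t has no predecessor
#1=t depends on [0:t]
#2=p has no predecessor
#3=t depends on [1:t]
#4=q has no predecessor
#5=t depends on [3:t]
#6=p depends on [2:p]
sources: [0:t, 2:p, 4:q]
N(rest) = Σ N(rest − s) over sources s of rest; N(one piece) = 1:
  size 1 → [4]=1  [5]=1  [6]=1
  size 2 → [2,6]=1  [3,5]=1  [4,5]=2  [4,6]=2  [5,6]=2
  size 3 → [1,3,5]=1  [2,4,6]=3  [2,5,6]=3  [3,4,5]=3  [3,5,6]=3  [4,5,6]=6
  size 4 → [0,1,3,5]=1  [1,3,4,5]=4  [1,3,5,6]=4  [2,3,5,6]=6  [2,4,5,6]=12  [3,4,5,6]=12
  size 5 → [0,1,3,4,5]=5  [0,1,3,5,6]=5  [1,2,3,5,6]=10  [1,3,4,5,6]=20  [2,3,4,5,6]=30
  first=0(t) contributes 60
  first=2(p) contributes 30
  first=4(q) contributes 15
|[w]| = 105

105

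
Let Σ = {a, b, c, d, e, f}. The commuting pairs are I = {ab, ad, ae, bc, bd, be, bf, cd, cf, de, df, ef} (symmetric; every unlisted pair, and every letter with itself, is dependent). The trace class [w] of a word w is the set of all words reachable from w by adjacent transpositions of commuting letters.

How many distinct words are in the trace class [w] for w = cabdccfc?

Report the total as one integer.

0(c) covers ∅
1(a) covers 0:c
2(b) covers ∅
3(d) covers ∅
4(c) covers 1:a
5(c) covers 4:c
6(f) covers 1:a
7(c) covers 5:c
floor of heap: 0:c, 2:b, 3:d
completions by unplaced set U, small U first (add the entries for U minus each lowest piece of U):
  |U|=1: {2}:1  {3}:1  {6}:1  {7}:1
  |U|=2: {2,3}:2  {2,6}:2  {2,7}:2  {3,6}:2  {3,7}:2  {5,7}:1  {6,7}:2
  |U|=3: {2,3,6}:6  {2,3,7}:6  {2,5,7}:3  {2,6,7}:6  {3,5,7}:3  {3,6,7}:6  {4,5,7}:1  {5,6,7}:3
  |U|=4: {2,3,5,7}:12  {2,3,6,7}:24  {2,4,5,7}:4  {2,5,6,7}:12  {3,4,5,7}:4  {3,5,6,7}:12  {4,5,6,7}:4
  |U|=5: {1,4,5,6,7}:4  {2,3,4,5,7}:20  {2,3,5,6,7}:60  {2,4,5,6,7}:20  {3,4,5,6,7}:20
  |U|=6: {0,1,4,5,6,7}:4  {1,2,4,5,6,7}:24  {1,3,4,5,6,7}:24  {2,3,4,5,6,7}:120
  start at 0(c): 168
  start at 2(b): 28
  start at 3(d): 28
sum over floor = 224

224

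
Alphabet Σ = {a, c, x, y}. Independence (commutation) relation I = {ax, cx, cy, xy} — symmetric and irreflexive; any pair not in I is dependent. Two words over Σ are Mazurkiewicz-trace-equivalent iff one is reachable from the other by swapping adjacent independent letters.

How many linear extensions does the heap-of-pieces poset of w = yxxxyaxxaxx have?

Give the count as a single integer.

330

piece 0:y — minimal
piece 1:x — minimal
piece 2:x rests on {1:x}
piece 3:x rests on {2:x}
piece 4:y rests on {0:y}
piece 5:a rests on {4:y}
piece 6:x rests on {3:x}
piece 7:x rests on {6:x}
piece 8:a rests on {5:a}
piece 9:x rests on {7:x}
piece 10:x rests on {9:x}
minimal pieces: {0:y, 1:x}
ways to finish when only these pieces remain (= sum over removing one remaining piece with nothing left below it):
  1 left: {8}→1  {10}→1
  2 left: {5,8}→1  {8,10}→2  {9,10}→1
  3 left: {4,5,8}→1  {5,8,10}→3  {7,9,10}→1  {8,9,10}→3
  4 left: {0,4,5,8}→1  {4,5,8,10}→4  {5,8,9,10}→6  {6,7,9,10}→1  {7,8,9,10}→4
  5 left: {0,4,5,8,10}→5  {3,6,7,9,10}→1  {4,5,8,9,10}→10  {5,7,8,9,10}→10  {6,7,8,9,10}→5
  6 left: {0,4,5,8,9,10}→15  {2,3,6,7,9,10}→1  {3,6,7,8,9,10}→6  {4,5,7,8,9,10}→20  {5,6,7,8,9,10}→15
  7 left: {0,4,5,7,8,9,10}→35  {1,2,3,6,7,9,10}→1  {2,3,6,7,8,9,10}→7  {3,5,6,7,8,9,10}→21  {4,5,6,7,8,9,10}→35
  8 left: {0,4,5,6,7,8,9,10}→70  {1,2,3,6,7,8,9,10}→8  {2,3,5,6,7,8,9,10}→28  {3,4,5,6,7,8,9,10}→56
  9 left: {0,3,4,5,6,7,8,9,10}→126  {1,2,3,5,6,7,8,9,10}→36  {2,3,4,5,6,7,8,9,10}→84
  placing 0:y first → 120 extensions
  placing 1:x first → 210 extensions
total linear extensions = 330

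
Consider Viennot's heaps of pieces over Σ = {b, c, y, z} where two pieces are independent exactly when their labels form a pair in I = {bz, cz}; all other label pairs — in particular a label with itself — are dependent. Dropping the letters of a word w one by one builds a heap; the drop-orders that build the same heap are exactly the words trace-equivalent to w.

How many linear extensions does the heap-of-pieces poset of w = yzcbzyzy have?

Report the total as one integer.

6

piece 0:y — minimal
piece 1:z rests on {0:y}
piece 2:c rests on {0:y}
piece 3:b rests on {2:c}
piece 4:z rests on {1:z}
piece 5:y rests on {3:b, 4:z}
piece 6:z rests on {5:y}
piece 7:y rests on {6:z}
minimal pieces: {0:y}
ways to finish when only these pieces remain (= sum over removing one remaining piece with nothing left below it):
  1 left: {7}→1
  2 left: {6,7}→1
  3 left: {5,6,7}→1
  4 left: {3,5,6,7}→1  {4,5,6,7}→1
  5 left: {1,4,5,6,7}→1  {2,3,5,6,7}→1  {3,4,5,6,7}→2
  6 left: {1,3,4,5,6,7}→3  {2,3,4,5,6,7}→3
  placing 0:y first → 6 extensions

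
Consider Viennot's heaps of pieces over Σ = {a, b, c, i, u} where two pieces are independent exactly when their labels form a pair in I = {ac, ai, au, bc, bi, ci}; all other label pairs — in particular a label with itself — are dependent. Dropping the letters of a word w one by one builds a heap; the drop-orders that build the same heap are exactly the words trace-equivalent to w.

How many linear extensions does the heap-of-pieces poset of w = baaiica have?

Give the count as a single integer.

105

#0=b has no predecessor
#1=a depends on [0:b]
#2=a depends on [1:a]
#3=i has no predecessor
#4=i depends on [3:i]
#5=c has no predecessor
#6=a depends on [2:a]
sources: [0:b, 3:i, 5:c]
N(rest) = Σ N(rest − s) over sources s of rest; N(one piece) = 1:
  size 1 → [4]=1  [5]=1  [6]=1
  size 2 → [2,6]=1  [3,4]=1  [4,5]=2  [4,6]=2  [5,6]=2
  size 3 → [1,2,6]=1  [2,4,6]=3  [2,5,6]=3  [3,4,5]=3  [3,4,6]=3  [4,5,6]=6
  size 4 → [0,1,2,6]=1  [1,2,4,6]=4  [1,2,5,6]=4  [2,3,4,6]=6  [2,4,5,6]=12  [3,4,5,6]=12
  size 5 → [0,1,2,4,6]=5  [0,1,2,5,6]=5  [1,2,3,4,6]=10  [1,2,4,5,6]=20  [2,3,4,5,6]=30
  first=0(b) contributes 60
  first=3(i) contributes 30
  first=5(c) contributes 15
|[w]| = 105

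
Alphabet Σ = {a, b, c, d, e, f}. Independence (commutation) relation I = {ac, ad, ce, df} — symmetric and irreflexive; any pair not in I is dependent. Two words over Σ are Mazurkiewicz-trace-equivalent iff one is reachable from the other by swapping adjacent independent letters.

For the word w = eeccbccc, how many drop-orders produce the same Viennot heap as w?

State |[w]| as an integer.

0(e) covers ∅
1(e) covers 0:e
2(c) covers ∅
3(c) covers 2:c
4(b) covers 1:e, 3:c
5(c) covers 4:b
6(c) covers 5:c
7(c) covers 6:c
floor of heap: 0:e, 2:c
completions by unplaced set U, small U first (add the entries for U minus each lowest piece of U):
  |U|=1: {7}:1
  |U|=2: {6,7}:1
  |U|=3: {5,6,7}:1
  |U|=4: {4,5,6,7}:1
  |U|=5: {1,4,5,6,7}:1  {3,4,5,6,7}:1
  |U|=6: {0,1,4,5,6,7}:1  {1,3,4,5,6,7}:2  {2,3,4,5,6,7}:1
  start at 0(e): 3
  start at 2(c): 3
sum over floor = 6

6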